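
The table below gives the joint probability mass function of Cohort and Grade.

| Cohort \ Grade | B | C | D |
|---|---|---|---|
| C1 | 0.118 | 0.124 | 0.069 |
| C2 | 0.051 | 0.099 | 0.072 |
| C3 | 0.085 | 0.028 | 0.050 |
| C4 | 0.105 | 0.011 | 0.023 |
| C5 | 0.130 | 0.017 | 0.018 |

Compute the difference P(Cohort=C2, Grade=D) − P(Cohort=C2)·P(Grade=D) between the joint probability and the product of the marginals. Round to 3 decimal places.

P(Cohort=C2) = 0.051 + 0.099 + 0.072 = 0.222.
P(Grade=D) = 0.069 + 0.072 + 0.050 + 0.023 + 0.018 = 0.232.
P(Cohort=C2, Grade=D) − P(Cohort=C2)P(Grade=D) = 0.072 − 0.222×0.232 = 0.020.

0.020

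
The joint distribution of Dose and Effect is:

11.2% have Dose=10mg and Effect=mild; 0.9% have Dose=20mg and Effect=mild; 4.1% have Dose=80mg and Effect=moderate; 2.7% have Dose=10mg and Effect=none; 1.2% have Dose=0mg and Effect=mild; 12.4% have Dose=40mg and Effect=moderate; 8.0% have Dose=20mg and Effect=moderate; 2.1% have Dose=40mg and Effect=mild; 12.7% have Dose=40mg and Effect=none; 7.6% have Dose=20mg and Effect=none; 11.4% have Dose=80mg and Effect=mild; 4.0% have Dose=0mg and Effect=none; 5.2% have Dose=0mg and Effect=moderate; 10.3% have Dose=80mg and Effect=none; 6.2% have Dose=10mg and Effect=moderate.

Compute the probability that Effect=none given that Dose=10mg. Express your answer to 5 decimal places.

P(Dose=10mg) = 0.027 + 0.112 + 0.062 = 0.201.
P(Effect=none | Dose=10mg) = 0.027/0.201 = 0.13433.

0.13433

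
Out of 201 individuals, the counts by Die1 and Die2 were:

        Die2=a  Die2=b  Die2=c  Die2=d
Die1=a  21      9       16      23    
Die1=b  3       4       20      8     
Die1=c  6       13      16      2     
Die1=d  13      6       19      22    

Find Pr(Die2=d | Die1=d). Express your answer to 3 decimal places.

Total with Die1=d: 13 + 6 + 19 + 22 = 60.
P(Die2=d | Die1=d) = 22/60 = 0.367.

0.367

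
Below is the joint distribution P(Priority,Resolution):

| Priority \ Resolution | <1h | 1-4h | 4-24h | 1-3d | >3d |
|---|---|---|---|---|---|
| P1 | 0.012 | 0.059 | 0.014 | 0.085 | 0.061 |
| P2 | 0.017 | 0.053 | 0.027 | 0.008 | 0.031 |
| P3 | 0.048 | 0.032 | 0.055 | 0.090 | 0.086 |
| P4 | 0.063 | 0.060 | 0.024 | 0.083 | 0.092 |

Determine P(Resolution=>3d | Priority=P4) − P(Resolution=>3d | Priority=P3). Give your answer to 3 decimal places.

0.009

P(Priority=P4) = 0.063 + 0.060 + 0.024 + 0.083 + 0.092 = 0.322; P(Resolution=>3d | Priority=P4) = 0.092/0.322 = 0.2857.
P(Priority=P3) = 0.048 + 0.032 + 0.055 + 0.090 + 0.086 = 0.311; P(Resolution=>3d | Priority=P3) = 0.086/0.311 = 0.2765.
Difference = 0.009.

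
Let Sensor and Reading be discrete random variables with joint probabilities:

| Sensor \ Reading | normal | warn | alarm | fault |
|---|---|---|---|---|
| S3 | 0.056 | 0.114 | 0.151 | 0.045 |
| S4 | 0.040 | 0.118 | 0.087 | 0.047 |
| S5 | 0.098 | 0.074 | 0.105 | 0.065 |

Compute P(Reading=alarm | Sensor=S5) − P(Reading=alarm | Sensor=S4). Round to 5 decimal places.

P(Sensor=S5) = 0.098 + 0.074 + 0.105 + 0.065 = 0.342; P(Reading=alarm | Sensor=S5) = 0.105/0.342 = 0.307018.
P(Sensor=S4) = 0.040 + 0.118 + 0.087 + 0.047 = 0.292; P(Reading=alarm | Sensor=S4) = 0.087/0.292 = 0.297945.
Difference = 0.00907.

0.00907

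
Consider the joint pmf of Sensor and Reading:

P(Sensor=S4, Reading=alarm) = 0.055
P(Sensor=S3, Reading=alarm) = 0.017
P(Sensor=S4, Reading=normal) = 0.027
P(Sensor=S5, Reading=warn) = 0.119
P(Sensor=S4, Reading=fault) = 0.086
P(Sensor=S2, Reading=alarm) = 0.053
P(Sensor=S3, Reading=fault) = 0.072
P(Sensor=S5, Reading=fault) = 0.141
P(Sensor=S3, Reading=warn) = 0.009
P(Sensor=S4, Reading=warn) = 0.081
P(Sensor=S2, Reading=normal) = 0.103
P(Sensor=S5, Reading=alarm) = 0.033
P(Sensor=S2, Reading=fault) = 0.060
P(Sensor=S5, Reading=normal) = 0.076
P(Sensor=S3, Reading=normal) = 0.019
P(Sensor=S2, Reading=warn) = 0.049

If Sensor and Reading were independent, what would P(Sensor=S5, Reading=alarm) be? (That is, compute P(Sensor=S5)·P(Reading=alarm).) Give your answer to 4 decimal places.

0.0583

P(Sensor=S5) = 0.076 + 0.119 + 0.033 + 0.141 = 0.369.
P(Reading=alarm) = 0.053 + 0.017 + 0.055 + 0.033 = 0.158.
Product: 0.369 × 0.158 = 0.0583.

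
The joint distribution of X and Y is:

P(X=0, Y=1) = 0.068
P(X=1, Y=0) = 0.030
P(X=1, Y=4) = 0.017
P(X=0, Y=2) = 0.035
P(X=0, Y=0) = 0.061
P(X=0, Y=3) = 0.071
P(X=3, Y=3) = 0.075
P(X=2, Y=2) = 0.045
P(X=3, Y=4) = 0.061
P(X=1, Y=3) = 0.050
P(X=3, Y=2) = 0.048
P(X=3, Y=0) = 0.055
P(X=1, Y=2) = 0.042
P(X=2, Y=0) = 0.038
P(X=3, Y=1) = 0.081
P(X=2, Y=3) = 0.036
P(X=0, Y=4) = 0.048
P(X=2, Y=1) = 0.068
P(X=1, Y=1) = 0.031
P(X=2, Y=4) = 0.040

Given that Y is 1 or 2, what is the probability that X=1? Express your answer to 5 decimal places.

0.17464

P(Y=1) = 0.068 + 0.031 + 0.068 + 0.081 = 0.248.
P(Y=2) = 0.035 + 0.042 + 0.045 + 0.048 = 0.170.
P(Y ∈ {1, 2}) = 0.248 + 0.170 = 0.418; P(X=1, Y ∈ {1, 2}) = 0.031 + 0.042 = 0.073.
P(X=1 | Y ∈ {1, 2}) = 0.073/0.418 = 0.17464.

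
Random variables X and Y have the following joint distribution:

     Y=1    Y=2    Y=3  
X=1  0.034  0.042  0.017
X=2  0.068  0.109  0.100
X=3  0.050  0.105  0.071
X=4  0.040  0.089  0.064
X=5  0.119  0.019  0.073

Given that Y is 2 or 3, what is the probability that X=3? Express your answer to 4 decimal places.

0.2554

P(Y=2) = 0.042 + 0.109 + 0.105 + 0.089 + 0.019 = 0.364.
P(Y=3) = 0.017 + 0.100 + 0.071 + 0.064 + 0.073 = 0.325.
P(Y ∈ {2, 3}) = 0.364 + 0.325 = 0.689; P(X=3, Y ∈ {2, 3}) = 0.105 + 0.071 = 0.176.
P(X=3 | Y ∈ {2, 3}) = 0.176/0.689 = 0.2554.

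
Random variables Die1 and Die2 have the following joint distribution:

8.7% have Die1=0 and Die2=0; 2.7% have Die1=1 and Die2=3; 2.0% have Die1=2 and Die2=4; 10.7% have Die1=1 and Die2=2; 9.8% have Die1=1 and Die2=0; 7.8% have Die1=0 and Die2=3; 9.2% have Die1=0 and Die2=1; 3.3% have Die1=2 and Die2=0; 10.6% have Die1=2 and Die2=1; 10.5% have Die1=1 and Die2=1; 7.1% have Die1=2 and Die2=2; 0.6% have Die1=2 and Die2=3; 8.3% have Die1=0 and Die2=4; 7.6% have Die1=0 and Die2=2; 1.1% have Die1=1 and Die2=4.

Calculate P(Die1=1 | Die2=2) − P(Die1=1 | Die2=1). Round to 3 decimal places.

P(Die2=2) = 0.076 + 0.107 + 0.071 = 0.254; P(Die1=1 | Die2=2) = 0.107/0.254 = 0.4213.
P(Die2=1) = 0.092 + 0.105 + 0.106 = 0.303; P(Die1=1 | Die2=1) = 0.105/0.303 = 0.3465.
Difference = 0.075.

0.075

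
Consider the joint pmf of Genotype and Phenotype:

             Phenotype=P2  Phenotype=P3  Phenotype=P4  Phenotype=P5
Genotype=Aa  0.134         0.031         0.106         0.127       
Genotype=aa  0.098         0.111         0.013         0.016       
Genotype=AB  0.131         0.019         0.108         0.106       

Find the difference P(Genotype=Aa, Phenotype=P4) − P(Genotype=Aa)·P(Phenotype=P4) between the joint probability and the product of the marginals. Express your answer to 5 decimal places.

0.01565

P(Genotype=Aa) = 0.134 + 0.031 + 0.106 + 0.127 = 0.398.
P(Phenotype=P4) = 0.106 + 0.013 + 0.108 = 0.227.
P(Genotype=Aa, Phenotype=P4) − P(Genotype=Aa)P(Phenotype=P4) = 0.106 − 0.398×0.227 = 0.01565.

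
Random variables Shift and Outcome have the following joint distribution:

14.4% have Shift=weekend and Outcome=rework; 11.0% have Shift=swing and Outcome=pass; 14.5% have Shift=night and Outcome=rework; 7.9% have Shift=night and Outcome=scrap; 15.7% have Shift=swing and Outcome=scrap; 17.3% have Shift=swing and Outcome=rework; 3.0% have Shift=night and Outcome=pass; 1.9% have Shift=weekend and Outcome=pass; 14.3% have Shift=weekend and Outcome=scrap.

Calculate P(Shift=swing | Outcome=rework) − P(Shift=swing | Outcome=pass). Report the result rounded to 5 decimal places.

P(Outcome=rework) = 0.173 + 0.145 + 0.144 = 0.462; P(Shift=swing | Outcome=rework) = 0.173/0.462 = 0.374459.
P(Outcome=pass) = 0.110 + 0.030 + 0.019 = 0.159; P(Shift=swing | Outcome=pass) = 0.110/0.159 = 0.691824.
Difference = -0.31737.

-0.31737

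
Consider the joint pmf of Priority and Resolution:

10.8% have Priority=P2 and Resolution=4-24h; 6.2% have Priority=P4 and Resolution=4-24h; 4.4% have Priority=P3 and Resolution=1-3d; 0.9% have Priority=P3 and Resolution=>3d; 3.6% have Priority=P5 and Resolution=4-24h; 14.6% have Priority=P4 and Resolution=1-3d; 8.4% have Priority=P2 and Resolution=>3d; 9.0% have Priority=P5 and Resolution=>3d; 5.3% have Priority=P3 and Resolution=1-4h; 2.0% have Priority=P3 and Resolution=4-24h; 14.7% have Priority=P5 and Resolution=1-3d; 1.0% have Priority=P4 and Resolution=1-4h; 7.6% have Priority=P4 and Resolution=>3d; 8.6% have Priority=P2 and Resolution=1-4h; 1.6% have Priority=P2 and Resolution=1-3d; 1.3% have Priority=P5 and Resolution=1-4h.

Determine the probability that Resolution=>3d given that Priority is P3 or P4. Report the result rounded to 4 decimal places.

P(Priority=P3) = 0.053 + 0.020 + 0.044 + 0.009 = 0.126.
P(Priority=P4) = 0.010 + 0.062 + 0.146 + 0.076 = 0.294.
P(Priority ∈ {P3, P4}) = 0.126 + 0.294 = 0.420; P(Resolution=>3d, Priority ∈ {P3, P4}) = 0.009 + 0.076 = 0.085.
P(Resolution=>3d | Priority ∈ {P3, P4}) = 0.085/0.420 = 0.2024.

0.2024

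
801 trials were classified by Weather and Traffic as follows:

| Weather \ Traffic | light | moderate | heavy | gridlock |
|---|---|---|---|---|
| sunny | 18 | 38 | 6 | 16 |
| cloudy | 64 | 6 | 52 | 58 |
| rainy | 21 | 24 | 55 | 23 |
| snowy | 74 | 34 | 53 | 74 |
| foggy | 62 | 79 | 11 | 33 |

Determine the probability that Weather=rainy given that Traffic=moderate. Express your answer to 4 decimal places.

0.1326

Total with Traffic=moderate: 38 + 6 + 24 + 34 + 79 = 181.
P(Weather=rainy | Traffic=moderate) = 24/181 = 0.1326.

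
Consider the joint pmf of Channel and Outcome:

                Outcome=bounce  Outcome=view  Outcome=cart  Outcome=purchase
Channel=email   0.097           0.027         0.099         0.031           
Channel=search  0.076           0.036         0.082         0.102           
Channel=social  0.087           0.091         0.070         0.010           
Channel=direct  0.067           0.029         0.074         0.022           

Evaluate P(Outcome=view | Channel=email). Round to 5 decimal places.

0.10630

P(Channel=email) = 0.097 + 0.027 + 0.099 + 0.031 = 0.254.
P(Outcome=view | Channel=email) = 0.027/0.254 = 0.10630.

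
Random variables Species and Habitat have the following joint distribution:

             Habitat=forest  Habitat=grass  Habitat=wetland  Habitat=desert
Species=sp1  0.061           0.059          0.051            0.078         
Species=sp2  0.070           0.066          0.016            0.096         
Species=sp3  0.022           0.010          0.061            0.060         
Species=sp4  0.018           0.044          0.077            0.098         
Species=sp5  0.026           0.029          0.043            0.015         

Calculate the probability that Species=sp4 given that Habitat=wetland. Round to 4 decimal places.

P(Habitat=wetland) = 0.051 + 0.016 + 0.061 + 0.077 + 0.043 = 0.248.
P(Species=sp4 | Habitat=wetland) = 0.077/0.248 = 0.3105.

0.3105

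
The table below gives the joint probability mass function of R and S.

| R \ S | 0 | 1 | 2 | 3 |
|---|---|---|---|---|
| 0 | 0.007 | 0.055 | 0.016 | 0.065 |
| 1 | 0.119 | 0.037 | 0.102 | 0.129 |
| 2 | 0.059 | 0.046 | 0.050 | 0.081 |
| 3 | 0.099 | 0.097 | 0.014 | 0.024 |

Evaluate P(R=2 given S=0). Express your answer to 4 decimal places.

0.2077

P(S=0) = 0.007 + 0.119 + 0.059 + 0.099 = 0.284.
P(R=2 | S=0) = 0.059/0.284 = 0.2077.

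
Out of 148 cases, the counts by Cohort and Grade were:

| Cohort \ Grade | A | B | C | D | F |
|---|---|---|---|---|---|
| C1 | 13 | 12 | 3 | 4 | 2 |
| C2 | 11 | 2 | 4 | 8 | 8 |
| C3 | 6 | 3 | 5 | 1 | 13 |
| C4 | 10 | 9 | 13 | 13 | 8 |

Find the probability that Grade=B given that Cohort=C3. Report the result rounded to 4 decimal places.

0.1071

Total with Cohort=C3: 6 + 3 + 5 + 1 + 13 = 28.
P(Grade=B | Cohort=C3) = 3/28 = 0.1071.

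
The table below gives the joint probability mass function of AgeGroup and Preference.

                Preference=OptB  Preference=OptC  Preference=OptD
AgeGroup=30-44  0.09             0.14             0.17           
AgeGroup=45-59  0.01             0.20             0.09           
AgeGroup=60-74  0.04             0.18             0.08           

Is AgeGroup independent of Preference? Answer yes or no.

no

P(AgeGroup=30-44) = 0.40 and P(Preference=OptC) = 0.52, so their product is 0.2080, but P(AgeGroup=30-44, Preference=OptC) = 0.14. Since these differ, AgeGroup and Preference are not independent.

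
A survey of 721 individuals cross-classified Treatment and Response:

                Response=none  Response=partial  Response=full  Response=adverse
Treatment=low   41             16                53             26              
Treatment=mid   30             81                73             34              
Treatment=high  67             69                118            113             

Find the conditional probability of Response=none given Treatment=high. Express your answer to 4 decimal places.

Total with Treatment=high: 67 + 69 + 118 + 113 = 367.
P(Response=none | Treatment=high) = 67/367 = 0.1826.

0.1826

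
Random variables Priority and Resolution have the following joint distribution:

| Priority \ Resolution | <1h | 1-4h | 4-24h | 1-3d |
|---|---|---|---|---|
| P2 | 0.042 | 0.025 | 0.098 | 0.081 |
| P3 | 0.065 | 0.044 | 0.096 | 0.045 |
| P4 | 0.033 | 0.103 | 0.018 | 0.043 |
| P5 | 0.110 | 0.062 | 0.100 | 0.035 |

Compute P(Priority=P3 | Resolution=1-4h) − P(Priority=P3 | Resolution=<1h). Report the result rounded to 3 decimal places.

P(Resolution=1-4h) = 0.025 + 0.044 + 0.103 + 0.062 = 0.234; P(Priority=P3 | Resolution=1-4h) = 0.044/0.234 = 0.1880.
P(Resolution=<1h) = 0.042 + 0.065 + 0.033 + 0.110 = 0.250; P(Priority=P3 | Resolution=<1h) = 0.065/0.250 = 0.2600.
Difference = -0.072.

-0.072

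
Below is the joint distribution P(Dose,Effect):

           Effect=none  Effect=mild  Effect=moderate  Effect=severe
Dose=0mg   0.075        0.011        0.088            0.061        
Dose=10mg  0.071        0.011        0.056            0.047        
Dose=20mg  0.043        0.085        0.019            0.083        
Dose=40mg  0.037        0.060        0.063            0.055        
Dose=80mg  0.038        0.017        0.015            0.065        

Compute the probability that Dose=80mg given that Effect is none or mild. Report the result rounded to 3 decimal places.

P(Effect=none) = 0.075 + 0.071 + 0.043 + 0.037 + 0.038 = 0.264.
P(Effect=mild) = 0.011 + 0.011 + 0.085 + 0.060 + 0.017 = 0.184.
P(Effect ∈ {none, mild}) = 0.264 + 0.184 = 0.448; P(Dose=80mg, Effect ∈ {none, mild}) = 0.038 + 0.017 = 0.055.
P(Dose=80mg | Effect ∈ {none, mild}) = 0.055/0.448 = 0.123.

0.123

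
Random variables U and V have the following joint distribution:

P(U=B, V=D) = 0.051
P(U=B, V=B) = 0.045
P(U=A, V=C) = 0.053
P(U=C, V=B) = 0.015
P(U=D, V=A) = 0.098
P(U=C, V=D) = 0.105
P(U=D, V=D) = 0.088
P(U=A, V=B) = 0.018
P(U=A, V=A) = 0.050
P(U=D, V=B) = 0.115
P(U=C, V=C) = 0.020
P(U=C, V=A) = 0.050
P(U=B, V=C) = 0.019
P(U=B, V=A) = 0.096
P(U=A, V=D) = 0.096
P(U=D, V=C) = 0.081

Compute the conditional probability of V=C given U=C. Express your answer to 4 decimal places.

P(U=C) = 0.050 + 0.015 + 0.020 + 0.105 = 0.190.
P(V=C | U=C) = 0.020/0.190 = 0.1053.

0.1053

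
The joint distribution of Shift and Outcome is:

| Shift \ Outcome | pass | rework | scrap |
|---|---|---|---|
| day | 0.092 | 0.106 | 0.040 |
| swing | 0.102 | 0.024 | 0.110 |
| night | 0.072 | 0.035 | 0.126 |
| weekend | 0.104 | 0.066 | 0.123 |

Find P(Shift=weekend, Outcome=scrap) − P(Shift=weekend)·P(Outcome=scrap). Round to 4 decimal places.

0.0061

P(Shift=weekend) = 0.104 + 0.066 + 0.123 = 0.293.
P(Outcome=scrap) = 0.040 + 0.110 + 0.126 + 0.123 = 0.399.
P(Shift=weekend, Outcome=scrap) − P(Shift=weekend)P(Outcome=scrap) = 0.123 − 0.293×0.399 = 0.0061.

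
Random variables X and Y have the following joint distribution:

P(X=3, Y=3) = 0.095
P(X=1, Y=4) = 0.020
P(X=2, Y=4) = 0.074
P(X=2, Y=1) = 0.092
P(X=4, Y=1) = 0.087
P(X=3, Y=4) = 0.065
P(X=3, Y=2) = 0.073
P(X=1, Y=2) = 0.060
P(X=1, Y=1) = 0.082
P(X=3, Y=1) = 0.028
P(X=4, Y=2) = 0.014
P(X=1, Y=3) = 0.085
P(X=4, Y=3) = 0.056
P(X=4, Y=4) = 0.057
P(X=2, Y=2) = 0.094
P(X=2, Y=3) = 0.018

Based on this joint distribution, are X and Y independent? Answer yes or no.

no

P(X=2) = 0.278 and P(Y=3) = 0.254, so their product is 0.07061, but P(X=2, Y=3) = 0.018. Since these differ, X and Y are not independent.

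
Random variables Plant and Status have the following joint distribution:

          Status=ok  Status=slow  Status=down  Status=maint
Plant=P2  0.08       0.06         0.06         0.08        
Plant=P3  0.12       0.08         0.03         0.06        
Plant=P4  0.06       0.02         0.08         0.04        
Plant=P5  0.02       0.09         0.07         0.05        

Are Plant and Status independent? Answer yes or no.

P(Plant=P5) = 0.23 and P(Status=ok) = 0.28, so their product is 0.0644, but P(Plant=P5, Status=ok) = 0.02. Since these differ, Plant and Status are not independent.

no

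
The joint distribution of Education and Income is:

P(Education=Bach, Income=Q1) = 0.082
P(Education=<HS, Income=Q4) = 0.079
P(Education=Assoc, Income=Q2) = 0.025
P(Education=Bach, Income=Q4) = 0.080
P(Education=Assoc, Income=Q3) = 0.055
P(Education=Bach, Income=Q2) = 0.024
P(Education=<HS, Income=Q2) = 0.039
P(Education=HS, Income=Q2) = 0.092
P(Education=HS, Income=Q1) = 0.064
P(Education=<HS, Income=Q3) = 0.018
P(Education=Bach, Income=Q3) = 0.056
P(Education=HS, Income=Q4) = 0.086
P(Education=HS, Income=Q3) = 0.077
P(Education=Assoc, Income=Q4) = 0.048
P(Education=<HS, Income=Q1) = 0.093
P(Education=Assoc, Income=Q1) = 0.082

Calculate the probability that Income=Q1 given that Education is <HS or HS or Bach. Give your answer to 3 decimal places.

P(Education=<HS) = 0.093 + 0.039 + 0.018 + 0.079 = 0.229.
P(Education=HS) = 0.064 + 0.092 + 0.077 + 0.086 = 0.319.
P(Education=Bach) = 0.082 + 0.024 + 0.056 + 0.080 = 0.242.
P(Education ∈ {<HS, HS, Bach}) = 0.229 + 0.319 + 0.242 = 0.790; P(Income=Q1, Education ∈ {<HS, HS, Bach}) = 0.093 + 0.064 + 0.082 = 0.239.
P(Income=Q1 | Education ∈ {<HS, HS, Bach}) = 0.239/0.790 = 0.303.

0.303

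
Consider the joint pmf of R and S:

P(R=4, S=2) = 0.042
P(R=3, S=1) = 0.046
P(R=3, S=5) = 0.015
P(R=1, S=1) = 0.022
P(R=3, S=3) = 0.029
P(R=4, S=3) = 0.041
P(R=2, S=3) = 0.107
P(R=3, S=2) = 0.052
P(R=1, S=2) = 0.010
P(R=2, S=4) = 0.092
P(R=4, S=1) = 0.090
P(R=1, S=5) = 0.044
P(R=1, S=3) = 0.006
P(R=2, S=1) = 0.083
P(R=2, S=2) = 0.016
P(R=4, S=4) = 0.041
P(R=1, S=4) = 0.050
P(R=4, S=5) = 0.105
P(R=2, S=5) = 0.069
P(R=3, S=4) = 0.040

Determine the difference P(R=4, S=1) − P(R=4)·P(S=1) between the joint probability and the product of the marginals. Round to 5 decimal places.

0.01312

P(R=4) = 0.090 + 0.042 + 0.041 + 0.041 + 0.105 = 0.319.
P(S=1) = 0.022 + 0.083 + 0.046 + 0.090 = 0.241.
P(R=4, S=1) − P(R=4)P(S=1) = 0.090 − 0.319×0.241 = 0.01312.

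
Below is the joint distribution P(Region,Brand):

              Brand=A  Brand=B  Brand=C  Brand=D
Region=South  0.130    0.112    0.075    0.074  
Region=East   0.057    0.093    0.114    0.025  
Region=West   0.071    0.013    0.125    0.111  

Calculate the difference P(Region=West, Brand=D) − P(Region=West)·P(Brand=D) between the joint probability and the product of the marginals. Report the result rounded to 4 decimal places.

P(Region=West) = 0.071 + 0.013 + 0.125 + 0.111 = 0.320.
P(Brand=D) = 0.074 + 0.025 + 0.111 = 0.210.
P(Region=West, Brand=D) − P(Region=West)P(Brand=D) = 0.111 − 0.320×0.210 = 0.0438.

0.0438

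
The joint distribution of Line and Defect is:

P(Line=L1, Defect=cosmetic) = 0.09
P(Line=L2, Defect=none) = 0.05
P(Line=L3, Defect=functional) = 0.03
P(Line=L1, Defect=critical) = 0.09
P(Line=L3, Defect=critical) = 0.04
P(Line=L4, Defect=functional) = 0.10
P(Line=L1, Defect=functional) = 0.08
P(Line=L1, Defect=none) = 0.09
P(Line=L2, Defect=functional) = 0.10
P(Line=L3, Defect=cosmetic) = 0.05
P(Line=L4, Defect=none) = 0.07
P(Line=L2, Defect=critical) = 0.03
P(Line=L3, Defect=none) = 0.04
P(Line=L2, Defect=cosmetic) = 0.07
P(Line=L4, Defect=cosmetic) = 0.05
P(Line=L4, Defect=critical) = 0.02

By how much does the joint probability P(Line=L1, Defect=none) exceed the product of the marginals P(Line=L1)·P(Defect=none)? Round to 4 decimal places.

P(Line=L1) = 0.09 + 0.09 + 0.08 + 0.09 = 0.35.
P(Defect=none) = 0.09 + 0.05 + 0.04 + 0.07 = 0.25.
P(Line=L1, Defect=none) − P(Line=L1)P(Defect=none) = 0.09 − 0.35×0.25 = 0.0025.

0.0025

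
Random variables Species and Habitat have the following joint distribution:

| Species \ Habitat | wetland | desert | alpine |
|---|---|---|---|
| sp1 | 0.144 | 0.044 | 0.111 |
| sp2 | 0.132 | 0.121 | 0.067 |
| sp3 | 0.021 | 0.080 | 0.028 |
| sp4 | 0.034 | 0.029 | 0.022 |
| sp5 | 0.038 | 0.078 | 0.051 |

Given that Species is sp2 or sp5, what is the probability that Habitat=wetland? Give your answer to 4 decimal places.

P(Species=sp2) = 0.132 + 0.121 + 0.067 = 0.320.
P(Species=sp5) = 0.038 + 0.078 + 0.051 = 0.167.
P(Species ∈ {sp2, sp5}) = 0.320 + 0.167 = 0.487; P(Habitat=wetland, Species ∈ {sp2, sp5}) = 0.132 + 0.038 = 0.170.
P(Habitat=wetland | Species ∈ {sp2, sp5}) = 0.170/0.487 = 0.3491.

0.3491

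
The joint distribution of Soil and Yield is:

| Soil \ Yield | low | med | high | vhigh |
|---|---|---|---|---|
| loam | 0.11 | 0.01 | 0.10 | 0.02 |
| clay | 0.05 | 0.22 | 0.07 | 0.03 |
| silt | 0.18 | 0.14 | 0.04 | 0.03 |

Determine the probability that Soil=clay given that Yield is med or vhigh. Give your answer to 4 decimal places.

P(Yield=med) = 0.01 + 0.22 + 0.14 = 0.37.
P(Yield=vhigh) = 0.02 + 0.03 + 0.03 = 0.08.
P(Yield ∈ {med, vhigh}) = 0.37 + 0.08 = 0.45; P(Soil=clay, Yield ∈ {med, vhigh}) = 0.22 + 0.03 = 0.25.
P(Soil=clay | Yield ∈ {med, vhigh}) = 0.25/0.45 = 0.5556.

0.5556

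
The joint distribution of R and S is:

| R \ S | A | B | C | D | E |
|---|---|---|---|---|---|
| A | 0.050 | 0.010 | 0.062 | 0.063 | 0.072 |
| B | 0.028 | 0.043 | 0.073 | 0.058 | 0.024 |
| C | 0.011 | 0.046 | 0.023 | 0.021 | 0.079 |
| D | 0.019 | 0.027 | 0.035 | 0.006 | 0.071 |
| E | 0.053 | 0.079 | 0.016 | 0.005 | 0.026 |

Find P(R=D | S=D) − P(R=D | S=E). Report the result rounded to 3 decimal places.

-0.222

P(S=D) = 0.063 + 0.058 + 0.021 + 0.006 + 0.005 = 0.153; P(R=D | S=D) = 0.006/0.153 = 0.0392.
P(S=E) = 0.072 + 0.024 + 0.079 + 0.071 + 0.026 = 0.272; P(R=D | S=E) = 0.071/0.272 = 0.2610.
Difference = -0.222.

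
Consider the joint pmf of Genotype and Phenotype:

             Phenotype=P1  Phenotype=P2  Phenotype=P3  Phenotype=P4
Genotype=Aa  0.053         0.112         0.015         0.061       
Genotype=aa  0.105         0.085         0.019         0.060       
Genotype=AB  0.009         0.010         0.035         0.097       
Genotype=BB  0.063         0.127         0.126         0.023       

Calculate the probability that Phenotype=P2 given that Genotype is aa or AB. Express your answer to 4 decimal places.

P(Genotype=aa) = 0.105 + 0.085 + 0.019 + 0.060 = 0.269.
P(Genotype=AB) = 0.009 + 0.010 + 0.035 + 0.097 = 0.151.
P(Genotype ∈ {aa, AB}) = 0.269 + 0.151 = 0.420; P(Phenotype=P2, Genotype ∈ {aa, AB}) = 0.085 + 0.010 = 0.095.
P(Phenotype=P2 | Genotype ∈ {aa, AB}) = 0.095/0.420 = 0.2262.

0.2262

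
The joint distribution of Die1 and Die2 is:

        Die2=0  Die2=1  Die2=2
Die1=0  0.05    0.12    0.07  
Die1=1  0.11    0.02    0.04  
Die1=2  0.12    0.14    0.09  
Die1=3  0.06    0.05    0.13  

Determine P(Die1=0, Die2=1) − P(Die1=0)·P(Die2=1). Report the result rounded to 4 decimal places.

0.0408

P(Die1=0) = 0.05 + 0.12 + 0.07 = 0.24.
P(Die2=1) = 0.12 + 0.02 + 0.14 + 0.05 = 0.33.
P(Die1=0, Die2=1) − P(Die1=0)P(Die2=1) = 0.12 − 0.24×0.33 = 0.0408.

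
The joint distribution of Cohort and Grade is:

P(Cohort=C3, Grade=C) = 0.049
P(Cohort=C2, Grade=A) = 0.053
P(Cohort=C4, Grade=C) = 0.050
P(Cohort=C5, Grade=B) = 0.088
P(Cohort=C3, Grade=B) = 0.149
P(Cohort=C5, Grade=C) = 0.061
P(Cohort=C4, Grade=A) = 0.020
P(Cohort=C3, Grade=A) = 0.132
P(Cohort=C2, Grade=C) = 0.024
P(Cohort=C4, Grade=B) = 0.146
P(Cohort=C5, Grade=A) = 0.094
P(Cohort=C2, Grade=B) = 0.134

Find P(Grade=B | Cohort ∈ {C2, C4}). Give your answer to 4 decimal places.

P(Cohort=C2) = 0.053 + 0.134 + 0.024 = 0.211.
P(Cohort=C4) = 0.020 + 0.146 + 0.050 = 0.216.
P(Cohort ∈ {C2, C4}) = 0.211 + 0.216 = 0.427; P(Grade=B, Cohort ∈ {C2, C4}) = 0.134 + 0.146 = 0.280.
P(Grade=B | Cohort ∈ {C2, C4}) = 0.280/0.427 = 0.6557.

0.6557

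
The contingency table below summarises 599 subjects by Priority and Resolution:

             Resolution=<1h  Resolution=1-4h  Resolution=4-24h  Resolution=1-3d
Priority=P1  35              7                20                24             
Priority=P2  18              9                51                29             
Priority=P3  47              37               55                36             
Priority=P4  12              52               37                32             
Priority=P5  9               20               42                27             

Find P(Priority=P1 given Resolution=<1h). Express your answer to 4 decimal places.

Total with Resolution=<1h: 35 + 18 + 47 + 12 + 9 = 121.
P(Priority=P1 | Resolution=<1h) = 35/121 = 0.2893.

0.2893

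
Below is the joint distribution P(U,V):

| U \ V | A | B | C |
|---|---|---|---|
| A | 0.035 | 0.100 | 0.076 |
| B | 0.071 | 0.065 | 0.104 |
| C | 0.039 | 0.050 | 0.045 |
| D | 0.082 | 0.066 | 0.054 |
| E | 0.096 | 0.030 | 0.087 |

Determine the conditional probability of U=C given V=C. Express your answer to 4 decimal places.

0.1230

P(V=C) = 0.076 + 0.104 + 0.045 + 0.054 + 0.087 = 0.366.
P(U=C | V=C) = 0.045/0.366 = 0.1230.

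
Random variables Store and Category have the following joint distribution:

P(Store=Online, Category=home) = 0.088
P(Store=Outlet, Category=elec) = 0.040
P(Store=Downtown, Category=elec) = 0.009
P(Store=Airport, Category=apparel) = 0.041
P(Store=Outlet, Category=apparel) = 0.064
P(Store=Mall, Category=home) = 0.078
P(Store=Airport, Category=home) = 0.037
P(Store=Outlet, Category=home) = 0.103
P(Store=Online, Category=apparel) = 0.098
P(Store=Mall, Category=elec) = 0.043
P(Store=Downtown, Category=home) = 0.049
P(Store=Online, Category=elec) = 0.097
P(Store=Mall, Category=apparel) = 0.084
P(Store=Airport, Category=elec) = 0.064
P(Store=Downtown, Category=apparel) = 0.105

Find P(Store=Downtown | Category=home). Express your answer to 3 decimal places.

P(Category=home) = 0.049 + 0.078 + 0.037 + 0.103 + 0.088 = 0.355.
P(Store=Downtown | Category=home) = 0.049/0.355 = 0.138.

0.138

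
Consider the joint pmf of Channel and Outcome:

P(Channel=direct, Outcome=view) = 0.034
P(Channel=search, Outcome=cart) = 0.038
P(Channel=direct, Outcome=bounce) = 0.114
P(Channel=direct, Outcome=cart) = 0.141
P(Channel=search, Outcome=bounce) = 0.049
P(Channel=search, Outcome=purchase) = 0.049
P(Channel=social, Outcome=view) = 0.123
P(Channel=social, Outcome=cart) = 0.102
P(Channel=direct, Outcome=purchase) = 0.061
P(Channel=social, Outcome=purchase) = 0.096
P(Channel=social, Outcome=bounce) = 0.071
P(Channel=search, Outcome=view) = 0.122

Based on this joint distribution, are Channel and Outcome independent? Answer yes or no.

no

P(Channel=direct) = 0.350 and P(Outcome=view) = 0.279, so their product is 0.09765, but P(Channel=direct, Outcome=view) = 0.034. Since these differ, Channel and Outcome are not independent.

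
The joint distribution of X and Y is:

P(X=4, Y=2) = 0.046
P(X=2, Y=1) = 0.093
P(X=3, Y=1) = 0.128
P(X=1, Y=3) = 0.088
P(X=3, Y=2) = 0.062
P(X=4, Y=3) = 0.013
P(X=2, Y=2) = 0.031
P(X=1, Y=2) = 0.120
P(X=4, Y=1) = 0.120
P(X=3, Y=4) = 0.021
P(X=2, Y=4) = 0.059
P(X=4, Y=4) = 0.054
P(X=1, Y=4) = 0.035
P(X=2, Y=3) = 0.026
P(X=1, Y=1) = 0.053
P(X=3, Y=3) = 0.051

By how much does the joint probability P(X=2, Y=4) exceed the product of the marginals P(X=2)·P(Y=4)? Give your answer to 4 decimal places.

P(X=2) = 0.093 + 0.031 + 0.026 + 0.059 = 0.209.
P(Y=4) = 0.035 + 0.059 + 0.021 + 0.054 = 0.169.
P(X=2, Y=4) − P(X=2)P(Y=4) = 0.059 − 0.209×0.169 = 0.0237.

0.0237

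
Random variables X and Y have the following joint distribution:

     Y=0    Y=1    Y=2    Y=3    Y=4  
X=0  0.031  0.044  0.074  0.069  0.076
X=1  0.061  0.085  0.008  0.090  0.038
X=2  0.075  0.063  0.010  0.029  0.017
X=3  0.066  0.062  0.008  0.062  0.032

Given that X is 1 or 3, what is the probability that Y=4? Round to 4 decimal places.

0.1367

P(X=1) = 0.061 + 0.085 + 0.008 + 0.090 + 0.038 = 0.282.
P(X=3) = 0.066 + 0.062 + 0.008 + 0.062 + 0.032 = 0.230.
P(X ∈ {1, 3}) = 0.282 + 0.230 = 0.512; P(Y=4, X ∈ {1, 3}) = 0.038 + 0.032 = 0.070.
P(Y=4 | X ∈ {1, 3}) = 0.070/0.512 = 0.1367.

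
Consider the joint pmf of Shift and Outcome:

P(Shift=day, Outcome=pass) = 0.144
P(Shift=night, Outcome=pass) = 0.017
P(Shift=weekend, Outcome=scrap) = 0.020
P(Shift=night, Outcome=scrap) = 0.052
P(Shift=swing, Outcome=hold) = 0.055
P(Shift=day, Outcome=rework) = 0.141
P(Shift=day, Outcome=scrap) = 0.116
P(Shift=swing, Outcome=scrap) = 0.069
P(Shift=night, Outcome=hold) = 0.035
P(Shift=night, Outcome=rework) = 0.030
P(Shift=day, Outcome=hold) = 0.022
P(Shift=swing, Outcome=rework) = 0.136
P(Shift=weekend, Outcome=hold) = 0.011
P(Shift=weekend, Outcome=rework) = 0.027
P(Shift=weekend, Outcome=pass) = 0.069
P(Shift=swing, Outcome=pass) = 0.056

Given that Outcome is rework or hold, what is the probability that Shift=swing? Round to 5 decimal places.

P(Outcome=rework) = 0.141 + 0.136 + 0.030 + 0.027 = 0.334.
P(Outcome=hold) = 0.022 + 0.055 + 0.035 + 0.011 = 0.123.
P(Outcome ∈ {rework, hold}) = 0.334 + 0.123 = 0.457; P(Shift=swing, Outcome ∈ {rework, hold}) = 0.136 + 0.055 = 0.191.
P(Shift=swing | Outcome ∈ {rework, hold}) = 0.191/0.457 = 0.41794.

0.41794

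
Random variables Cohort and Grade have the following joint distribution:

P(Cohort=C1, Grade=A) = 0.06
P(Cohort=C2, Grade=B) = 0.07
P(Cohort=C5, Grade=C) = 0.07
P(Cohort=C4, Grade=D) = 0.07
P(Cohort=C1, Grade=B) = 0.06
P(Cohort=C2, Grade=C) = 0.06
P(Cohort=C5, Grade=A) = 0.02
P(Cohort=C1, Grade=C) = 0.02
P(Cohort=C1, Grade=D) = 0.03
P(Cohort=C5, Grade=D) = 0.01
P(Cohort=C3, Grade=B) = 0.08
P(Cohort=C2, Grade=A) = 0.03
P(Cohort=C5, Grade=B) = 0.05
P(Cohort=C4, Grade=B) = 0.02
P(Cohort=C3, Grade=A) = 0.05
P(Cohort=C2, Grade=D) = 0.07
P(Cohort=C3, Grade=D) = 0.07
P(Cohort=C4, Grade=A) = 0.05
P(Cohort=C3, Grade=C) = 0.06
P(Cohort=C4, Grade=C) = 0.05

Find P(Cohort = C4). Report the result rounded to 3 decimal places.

0.190

P(Cohort=C4) = 0.05 + 0.02 + 0.05 + 0.07 = 0.19.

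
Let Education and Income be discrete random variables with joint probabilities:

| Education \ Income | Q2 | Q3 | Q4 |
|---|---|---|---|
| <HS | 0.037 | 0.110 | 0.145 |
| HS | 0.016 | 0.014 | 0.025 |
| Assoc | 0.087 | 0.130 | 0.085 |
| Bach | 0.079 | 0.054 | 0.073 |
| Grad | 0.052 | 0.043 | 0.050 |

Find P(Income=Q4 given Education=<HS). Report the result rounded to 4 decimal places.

P(Education=<HS) = 0.037 + 0.110 + 0.145 = 0.292.
P(Income=Q4 | Education=<HS) = 0.145/0.292 = 0.4966.

0.4966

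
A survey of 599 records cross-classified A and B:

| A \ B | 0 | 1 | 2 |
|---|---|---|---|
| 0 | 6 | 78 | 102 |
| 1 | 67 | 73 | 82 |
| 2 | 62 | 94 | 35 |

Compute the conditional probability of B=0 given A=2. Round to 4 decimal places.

0.3246

Total with A=2: 62 + 94 + 35 = 191.
P(B=0 | A=2) = 62/191 = 0.3246.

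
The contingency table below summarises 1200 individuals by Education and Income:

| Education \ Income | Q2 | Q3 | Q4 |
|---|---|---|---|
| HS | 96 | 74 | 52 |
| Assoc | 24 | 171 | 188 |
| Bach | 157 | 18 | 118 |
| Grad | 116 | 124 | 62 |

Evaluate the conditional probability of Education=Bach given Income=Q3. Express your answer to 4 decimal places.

Total with Income=Q3: 74 + 171 + 18 + 124 = 387.
P(Education=Bach | Income=Q3) = 18/387 = 0.0465.

0.0465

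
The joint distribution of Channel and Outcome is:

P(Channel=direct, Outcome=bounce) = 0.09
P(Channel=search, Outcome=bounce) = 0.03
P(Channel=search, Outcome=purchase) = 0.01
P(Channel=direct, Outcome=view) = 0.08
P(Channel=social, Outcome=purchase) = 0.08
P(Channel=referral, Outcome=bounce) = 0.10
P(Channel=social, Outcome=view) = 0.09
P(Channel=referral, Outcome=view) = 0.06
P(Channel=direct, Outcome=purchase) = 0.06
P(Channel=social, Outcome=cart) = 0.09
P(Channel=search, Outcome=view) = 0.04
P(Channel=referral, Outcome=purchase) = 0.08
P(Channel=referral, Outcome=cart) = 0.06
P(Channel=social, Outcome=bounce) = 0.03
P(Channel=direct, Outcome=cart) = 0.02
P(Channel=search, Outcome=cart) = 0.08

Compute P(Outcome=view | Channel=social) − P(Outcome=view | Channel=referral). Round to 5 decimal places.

P(Channel=social) = 0.03 + 0.09 + 0.09 + 0.08 = 0.29; P(Outcome=view | Channel=social) = 0.09/0.29 = 0.310345.
P(Channel=referral) = 0.10 + 0.06 + 0.06 + 0.08 = 0.30; P(Outcome=view | Channel=referral) = 0.06/0.30 = 0.200000.
Difference = 0.11034.

0.11034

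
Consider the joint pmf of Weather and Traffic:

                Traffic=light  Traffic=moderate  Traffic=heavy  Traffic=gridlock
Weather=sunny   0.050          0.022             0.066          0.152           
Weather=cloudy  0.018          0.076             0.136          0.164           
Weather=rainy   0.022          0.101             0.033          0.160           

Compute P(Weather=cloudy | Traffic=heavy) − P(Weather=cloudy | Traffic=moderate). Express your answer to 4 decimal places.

P(Traffic=heavy) = 0.066 + 0.136 + 0.033 = 0.235; P(Weather=cloudy | Traffic=heavy) = 0.136/0.235 = 0.57872.
P(Traffic=moderate) = 0.022 + 0.076 + 0.101 = 0.199; P(Weather=cloudy | Traffic=moderate) = 0.076/0.199 = 0.38191.
Difference = 0.1968.

0.1968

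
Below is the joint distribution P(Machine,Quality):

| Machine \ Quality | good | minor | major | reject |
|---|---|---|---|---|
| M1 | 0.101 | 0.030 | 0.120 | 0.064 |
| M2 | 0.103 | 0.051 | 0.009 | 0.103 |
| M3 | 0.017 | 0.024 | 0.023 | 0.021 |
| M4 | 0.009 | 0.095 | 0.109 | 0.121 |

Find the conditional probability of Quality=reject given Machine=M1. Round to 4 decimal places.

0.2032

P(Machine=M1) = 0.101 + 0.030 + 0.120 + 0.064 = 0.315.
P(Quality=reject | Machine=M1) = 0.064/0.315 = 0.2032.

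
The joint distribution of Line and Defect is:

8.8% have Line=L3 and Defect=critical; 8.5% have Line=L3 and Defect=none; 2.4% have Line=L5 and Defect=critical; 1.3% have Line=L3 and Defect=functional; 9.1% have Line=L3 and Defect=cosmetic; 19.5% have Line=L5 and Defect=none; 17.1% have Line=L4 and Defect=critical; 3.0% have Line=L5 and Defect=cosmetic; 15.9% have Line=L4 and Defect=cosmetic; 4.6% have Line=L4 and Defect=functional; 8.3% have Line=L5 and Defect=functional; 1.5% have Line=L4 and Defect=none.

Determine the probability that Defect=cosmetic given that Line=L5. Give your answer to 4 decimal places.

P(Line=L5) = 0.195 + 0.030 + 0.083 + 0.024 = 0.332.
P(Defect=cosmetic | Line=L5) = 0.030/0.332 = 0.0904.

0.0904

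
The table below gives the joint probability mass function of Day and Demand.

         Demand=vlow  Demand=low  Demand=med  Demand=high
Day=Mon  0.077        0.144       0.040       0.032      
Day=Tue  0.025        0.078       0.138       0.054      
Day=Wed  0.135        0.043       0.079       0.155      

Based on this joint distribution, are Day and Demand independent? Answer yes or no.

P(Day=Mon) = 0.293 and P(Demand=low) = 0.265, so their product is 0.07765, but P(Day=Mon, Demand=low) = 0.144. Since these differ, Day and Demand are not independent.

no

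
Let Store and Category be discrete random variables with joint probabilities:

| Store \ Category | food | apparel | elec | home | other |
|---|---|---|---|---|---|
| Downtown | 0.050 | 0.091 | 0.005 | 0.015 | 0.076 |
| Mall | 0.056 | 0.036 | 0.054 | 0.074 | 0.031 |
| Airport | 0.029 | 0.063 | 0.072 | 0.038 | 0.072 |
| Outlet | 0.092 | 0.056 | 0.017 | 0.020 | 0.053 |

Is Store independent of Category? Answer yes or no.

P(Store=Outlet) = 0.238 and P(Category=food) = 0.227, so their product is 0.05403, but P(Store=Outlet, Category=food) = 0.092. Since these differ, Store and Category are not independent.

no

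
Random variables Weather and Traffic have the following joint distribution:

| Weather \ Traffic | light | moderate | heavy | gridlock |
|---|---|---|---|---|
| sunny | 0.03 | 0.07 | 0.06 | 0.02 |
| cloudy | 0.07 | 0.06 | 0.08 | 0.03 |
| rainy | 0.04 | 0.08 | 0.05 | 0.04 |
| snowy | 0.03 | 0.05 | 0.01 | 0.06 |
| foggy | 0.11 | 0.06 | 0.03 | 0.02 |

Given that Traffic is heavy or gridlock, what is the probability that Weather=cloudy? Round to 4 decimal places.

0.2750

P(Traffic=heavy) = 0.06 + 0.08 + 0.05 + 0.01 + 0.03 = 0.23.
P(Traffic=gridlock) = 0.02 + 0.03 + 0.04 + 0.06 + 0.02 = 0.17.
P(Traffic ∈ {heavy, gridlock}) = 0.23 + 0.17 = 0.40; P(Weather=cloudy, Traffic ∈ {heavy, gridlock}) = 0.08 + 0.03 = 0.11.
P(Weather=cloudy | Traffic ∈ {heavy, gridlock}) = 0.11/0.40 = 0.2750.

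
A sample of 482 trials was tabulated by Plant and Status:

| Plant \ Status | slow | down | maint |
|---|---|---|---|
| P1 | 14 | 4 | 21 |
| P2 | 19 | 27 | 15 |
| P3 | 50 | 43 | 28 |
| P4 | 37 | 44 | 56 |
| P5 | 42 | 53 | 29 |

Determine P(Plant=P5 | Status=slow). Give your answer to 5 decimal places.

0.25926

Total with Status=slow: 14 + 19 + 50 + 37 + 42 = 162.
P(Plant=P5 | Status=slow) = 42/162 = 0.25926.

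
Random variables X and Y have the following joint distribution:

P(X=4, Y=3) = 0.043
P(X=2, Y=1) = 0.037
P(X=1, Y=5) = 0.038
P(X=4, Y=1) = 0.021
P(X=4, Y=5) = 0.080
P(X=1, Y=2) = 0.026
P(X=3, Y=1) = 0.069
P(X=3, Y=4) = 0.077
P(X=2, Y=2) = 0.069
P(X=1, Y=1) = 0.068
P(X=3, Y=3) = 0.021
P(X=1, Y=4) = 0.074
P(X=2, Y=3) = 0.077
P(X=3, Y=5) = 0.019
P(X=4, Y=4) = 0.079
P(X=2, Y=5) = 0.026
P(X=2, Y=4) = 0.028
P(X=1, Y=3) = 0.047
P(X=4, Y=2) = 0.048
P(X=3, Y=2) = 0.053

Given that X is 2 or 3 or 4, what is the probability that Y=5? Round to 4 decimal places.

P(X=2) = 0.037 + 0.069 + 0.077 + 0.028 + 0.026 = 0.237.
P(X=3) = 0.069 + 0.053 + 0.021 + 0.077 + 0.019 = 0.239.
P(X=4) = 0.021 + 0.048 + 0.043 + 0.079 + 0.080 = 0.271.
P(X ∈ {2, 3, 4}) = 0.237 + 0.239 + 0.271 = 0.747; P(Y=5, X ∈ {2, 3, 4}) = 0.026 + 0.019 + 0.080 = 0.125.
P(Y=5 | X ∈ {2, 3, 4}) = 0.125/0.747 = 0.1673.

0.1673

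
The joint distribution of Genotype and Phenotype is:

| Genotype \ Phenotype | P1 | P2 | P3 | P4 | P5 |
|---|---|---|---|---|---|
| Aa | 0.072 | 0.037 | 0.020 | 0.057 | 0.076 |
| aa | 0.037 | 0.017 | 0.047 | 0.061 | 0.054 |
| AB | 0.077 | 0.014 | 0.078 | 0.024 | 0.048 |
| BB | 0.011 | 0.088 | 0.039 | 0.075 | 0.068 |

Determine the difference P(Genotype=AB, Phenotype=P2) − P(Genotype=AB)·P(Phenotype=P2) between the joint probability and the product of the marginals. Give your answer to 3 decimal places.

-0.024

P(Genotype=AB) = 0.077 + 0.014 + 0.078 + 0.024 + 0.048 = 0.241.
P(Phenotype=P2) = 0.037 + 0.017 + 0.014 + 0.088 = 0.156.
P(Genotype=AB, Phenotype=P2) − P(Genotype=AB)P(Phenotype=P2) = 0.014 − 0.241×0.156 = -0.024.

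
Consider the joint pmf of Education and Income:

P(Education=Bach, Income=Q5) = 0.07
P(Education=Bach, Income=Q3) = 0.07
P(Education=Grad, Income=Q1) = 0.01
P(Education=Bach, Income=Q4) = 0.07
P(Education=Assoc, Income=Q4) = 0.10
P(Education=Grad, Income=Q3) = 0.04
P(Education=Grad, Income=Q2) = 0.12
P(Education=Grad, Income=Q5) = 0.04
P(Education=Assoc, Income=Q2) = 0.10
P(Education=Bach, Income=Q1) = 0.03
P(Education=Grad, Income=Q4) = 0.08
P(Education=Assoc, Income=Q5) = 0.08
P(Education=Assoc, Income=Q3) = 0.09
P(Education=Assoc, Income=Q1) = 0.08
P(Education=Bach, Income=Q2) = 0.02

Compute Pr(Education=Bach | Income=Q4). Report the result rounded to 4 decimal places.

P(Income=Q4) = 0.10 + 0.07 + 0.08 = 0.25.
P(Education=Bach | Income=Q4) = 0.07/0.25 = 0.2800.

0.2800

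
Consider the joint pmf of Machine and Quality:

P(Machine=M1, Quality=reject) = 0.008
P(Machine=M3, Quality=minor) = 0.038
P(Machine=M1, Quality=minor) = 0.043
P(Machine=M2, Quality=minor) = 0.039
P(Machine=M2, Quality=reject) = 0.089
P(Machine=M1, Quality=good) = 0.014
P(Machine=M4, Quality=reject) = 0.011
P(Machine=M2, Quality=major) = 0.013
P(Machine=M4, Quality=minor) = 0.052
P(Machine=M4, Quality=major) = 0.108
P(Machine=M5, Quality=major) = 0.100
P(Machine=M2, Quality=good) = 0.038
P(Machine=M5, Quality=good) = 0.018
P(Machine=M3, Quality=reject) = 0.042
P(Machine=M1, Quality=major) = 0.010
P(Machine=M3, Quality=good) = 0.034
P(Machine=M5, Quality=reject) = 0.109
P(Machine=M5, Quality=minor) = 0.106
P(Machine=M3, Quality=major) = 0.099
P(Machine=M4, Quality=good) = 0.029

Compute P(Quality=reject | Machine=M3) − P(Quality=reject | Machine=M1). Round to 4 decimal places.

P(Machine=M3) = 0.034 + 0.038 + 0.099 + 0.042 = 0.213; P(Quality=reject | Machine=M3) = 0.042/0.213 = 0.19718.
P(Machine=M1) = 0.014 + 0.043 + 0.010 + 0.008 = 0.075; P(Quality=reject | Machine=M1) = 0.008/0.075 = 0.10667.
Difference = 0.0905.

0.0905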